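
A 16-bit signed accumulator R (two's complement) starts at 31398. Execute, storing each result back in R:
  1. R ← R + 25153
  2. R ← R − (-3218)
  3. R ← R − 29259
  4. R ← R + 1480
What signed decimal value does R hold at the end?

31990

Start: R = 31398 = 0111101010100110.
R = 31398 + 25153 = 56551; wraps to -8985 = 1101110011100111
R = -8985 − (-3218) = -5767 = 1110100101111001
R = -5767 − 29259 = -35026; wraps to 30510 = 0111011100101110
R = 30510 + 1480 = 31990 = 0111110011110110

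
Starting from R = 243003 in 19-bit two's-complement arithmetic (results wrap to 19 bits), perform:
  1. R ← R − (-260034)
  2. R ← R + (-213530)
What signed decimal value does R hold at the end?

-234781

Start: R = 243003 = 0111011010100111011.
R = 243003 − (-260034) = 503037; wraps to -21251 = 1111010110011111101
R = -21251 + (-213530) = -234781 = 1000110101011100011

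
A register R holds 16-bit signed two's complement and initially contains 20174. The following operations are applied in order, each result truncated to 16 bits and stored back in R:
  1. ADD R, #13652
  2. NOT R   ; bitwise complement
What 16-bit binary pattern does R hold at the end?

0111101111011101

Start: R = 20174 = 0100111011001110.
R = 20174 + 13652 = 33826; wraps to -31710 = 1000010000100010
R = NOT 1000010000100010 = 0111101111011101 = 31709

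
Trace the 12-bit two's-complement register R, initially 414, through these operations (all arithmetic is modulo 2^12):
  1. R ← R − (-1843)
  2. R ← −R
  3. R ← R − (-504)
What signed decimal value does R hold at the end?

-1753

Start: R = 414 = 000110011110.
R = 414 − (-1843) = 2257; wraps to -1839 = 100011010001
R = −(-1839) = 1839 = 011100101111
R = 1839 − (-504) = 2343; wraps to -1753 = 100100100111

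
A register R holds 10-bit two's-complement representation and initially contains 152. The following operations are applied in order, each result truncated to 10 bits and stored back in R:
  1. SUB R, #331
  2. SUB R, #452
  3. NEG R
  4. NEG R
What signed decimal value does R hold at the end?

393

Start: R = 152 = 0010011000.
R = 152 − 331 = -179 = 1101001101
R = -179 − 452 = -631; wraps to 393 = 0110001001
R = −(393) = -393 = 1001110111
R = −(-393) = 393 = 0110001001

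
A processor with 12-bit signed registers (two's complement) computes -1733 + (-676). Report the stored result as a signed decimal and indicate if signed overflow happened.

1687; overflow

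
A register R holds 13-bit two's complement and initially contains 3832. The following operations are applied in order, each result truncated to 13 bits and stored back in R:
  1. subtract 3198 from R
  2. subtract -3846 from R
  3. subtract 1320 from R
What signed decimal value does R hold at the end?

3160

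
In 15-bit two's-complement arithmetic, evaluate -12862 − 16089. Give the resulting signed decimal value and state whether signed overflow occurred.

-12862 → 100110111000010
16089 → 011111011011001
Subtract via negate-and-add: invert 011111011011001 + 1 = 100000100100111 (i.e. -16089).
  100110111000010
+ 100000100100111
= 000111011101001  (discard carry-out 1)
Result 000111011101001: MSB = 0 → value 3817.
Both addends (after negating the subtrahend) are negative but the stored result is non-negative: signed overflow. The true value -12862 − 16089 = -28951 lies outside [-16384, 16383].

3817; overflow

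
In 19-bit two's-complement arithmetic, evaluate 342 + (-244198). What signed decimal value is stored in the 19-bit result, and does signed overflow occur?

-243856; no overflow

342 → 0000000000101010110
-244198 → 1000100011000011010
  0000000000101010110
+ 1000100011000011010
= 1000100011101110000
Result 1000100011101110000: MSB = 1 → 280432 − 524288 = -243856.
Addends have opposite signs, so signed overflow cannot occur.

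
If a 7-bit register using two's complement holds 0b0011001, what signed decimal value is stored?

25

MSB is 0, so the value is non-negative: 0011001 = 25.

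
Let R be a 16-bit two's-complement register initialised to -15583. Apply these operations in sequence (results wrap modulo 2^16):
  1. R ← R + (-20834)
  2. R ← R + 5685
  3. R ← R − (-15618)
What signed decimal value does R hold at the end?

-15114

Start: R = -15583 = 1100001100100001.
R = -15583 + (-20834) = -36417; wraps to 29119 = 0111000110111111
R = 29119 + 5685 = 34804; wraps to -30732 = 1000011111110100
R = -30732 − (-15618) = -15114 = 1100010011110110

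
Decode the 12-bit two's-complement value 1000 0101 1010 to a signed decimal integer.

-1958

MSB is 1, so the value is negative.
Invert: 011110100101. Add 1: 011110100110 = 1958. So the value is −1958.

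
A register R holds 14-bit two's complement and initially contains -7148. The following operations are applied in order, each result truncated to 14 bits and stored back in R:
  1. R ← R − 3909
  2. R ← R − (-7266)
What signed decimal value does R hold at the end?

-3791

Start: R = -7148 = 10010000010100.
R = -7148 − 3909 = -11057; wraps to 5327 = 01010011001111
R = 5327 − (-7266) = 12593; wraps to -3791 = 11000100110001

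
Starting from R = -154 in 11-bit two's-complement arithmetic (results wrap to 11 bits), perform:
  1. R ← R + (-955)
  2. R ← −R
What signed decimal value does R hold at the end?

Start: R = -154 = 11101100110.
R = -154 + (-955) = -1109; wraps to 939 = 01110101011
R = −(939) = -939 = 10001010101

-939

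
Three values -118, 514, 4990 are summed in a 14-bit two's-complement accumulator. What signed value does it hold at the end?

-118 + 514 = 396 (00000110001100)
396 + 4990 = 5386 (01010100001010)

5386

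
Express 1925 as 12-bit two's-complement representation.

1925 is non-negative, so write it directly in 12 bits: 011110000101.

011110000101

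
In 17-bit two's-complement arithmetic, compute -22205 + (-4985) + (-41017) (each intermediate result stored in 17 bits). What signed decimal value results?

-22205 + (-4985) = -27190 (11001010111001010)
-27190 + (-41017) = -68207 → wraps to 62865 (01111010110010001)

62865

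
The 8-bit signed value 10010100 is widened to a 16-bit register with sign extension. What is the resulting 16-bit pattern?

1111111110010100

MSB of 10010100 is 1; replicate it into the new high bits.
11111111|10010100 → 1111111110010100 (still -108).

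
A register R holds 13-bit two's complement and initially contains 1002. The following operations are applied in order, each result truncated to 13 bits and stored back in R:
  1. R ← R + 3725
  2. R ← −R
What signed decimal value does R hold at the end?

Start: R = 1002 = 0001111101010.
R = 1002 + 3725 = 4727; wraps to -3465 = 1001001110111
R = −(-3465) = 3465 = 0110110001001

3465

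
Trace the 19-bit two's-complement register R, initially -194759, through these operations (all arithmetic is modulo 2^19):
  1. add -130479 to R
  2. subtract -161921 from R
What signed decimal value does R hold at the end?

Start: R = -194759 = 1010000011100111001.
R = -194759 + (-130479) = -325238; wraps to 199050 = 0110000100110001010
R = 199050 − (-161921) = 360971; wraps to -163317 = 1011000001000001011

-163317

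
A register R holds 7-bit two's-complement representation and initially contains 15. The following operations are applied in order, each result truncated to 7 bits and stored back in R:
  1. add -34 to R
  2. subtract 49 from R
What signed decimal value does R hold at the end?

Start: R = 15 = 0001111.
R = 15 + (-34) = -19 = 1101101
R = -19 − 49 = -68; wraps to 60 = 0111100

60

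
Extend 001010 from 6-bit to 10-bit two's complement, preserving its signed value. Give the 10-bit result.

0000001010

MSB of 001010 is 0; replicate it into the new high bits.
0000|001010 → 0000001010 (still 10).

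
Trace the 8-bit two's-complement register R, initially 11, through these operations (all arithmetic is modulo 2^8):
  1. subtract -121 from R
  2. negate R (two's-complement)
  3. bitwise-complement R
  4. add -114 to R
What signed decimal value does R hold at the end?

Start: R = 11 = 00001011.
R = 11 − (-121) = 132; wraps to -124 = 10000100
R = −(-124) = 124 = 01111100
R = NOT 01111100 = 10000011 = -125
R = -125 + (-114) = -239; wraps to 17 = 00010001

17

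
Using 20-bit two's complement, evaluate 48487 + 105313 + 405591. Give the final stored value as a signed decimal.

48487 + 105313 = 153800 (00100101100011001000)
153800 + 405591 = 559391 → wraps to -489185 (10001000100100011111)

-489185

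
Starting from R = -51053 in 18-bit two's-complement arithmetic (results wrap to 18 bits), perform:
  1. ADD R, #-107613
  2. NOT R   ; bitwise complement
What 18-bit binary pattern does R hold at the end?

100110101111001001

Start: R = -51053 = 110011100010010011.
R = -51053 + (-107613) = -158666; wraps to 103478 = 011001010000110110
R = NOT 011001010000110110 = 100110101111001001 = -103479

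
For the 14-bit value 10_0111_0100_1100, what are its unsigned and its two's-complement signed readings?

unsigned = 10060, signed = -6324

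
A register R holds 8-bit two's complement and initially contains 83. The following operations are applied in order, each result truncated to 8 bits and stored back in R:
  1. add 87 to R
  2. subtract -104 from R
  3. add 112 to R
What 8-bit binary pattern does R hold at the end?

Start: R = 83 = 01010011.
R = 83 + 87 = 170; wraps to -86 = 10101010
R = -86 − (-104) = 18 = 00010010
R = 18 + 112 = 130; wraps to -126 = 10000010

10000010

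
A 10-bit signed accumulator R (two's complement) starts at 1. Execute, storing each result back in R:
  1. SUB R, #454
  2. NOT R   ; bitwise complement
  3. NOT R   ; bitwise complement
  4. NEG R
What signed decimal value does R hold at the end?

453

Start: R = 1 = 0000000001.
R = 1 − 454 = -453 = 1000111011
R = NOT 1000111011 = 0111000100 = 452
R = NOT 0111000100 = 1000111011 = -453
R = −(-453) = 453 = 0111000101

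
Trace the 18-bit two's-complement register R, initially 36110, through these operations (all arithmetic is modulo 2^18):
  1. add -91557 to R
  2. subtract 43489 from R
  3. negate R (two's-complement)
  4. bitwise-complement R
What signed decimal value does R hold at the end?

Start: R = 36110 = 001000110100001110.
R = 36110 + (-91557) = -55447 = 110010011101101001
R = -55447 − 43489 = -98936 = 100111110110001000
R = −(-98936) = 98936 = 011000001001111000
R = NOT 011000001001111000 = 100111110110000111 = -98937

-98937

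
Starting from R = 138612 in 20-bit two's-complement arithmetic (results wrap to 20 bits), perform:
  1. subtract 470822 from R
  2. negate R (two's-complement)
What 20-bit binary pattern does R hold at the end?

Start: R = 138612 = 00100001110101110100.
R = 138612 − 470822 = -332210 = 10101110111001001110
R = −(-332210) = 332210 = 01010001000110110010

01010001000110110010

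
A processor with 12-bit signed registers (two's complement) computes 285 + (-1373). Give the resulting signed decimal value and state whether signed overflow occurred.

285 → 000100011101
-1373 → 101010100011
  000100011101
+ 101010100011
= 101111000000
Result 101111000000: MSB = 1 → 3008 − 4096 = -1088.
Addends have opposite signs, so signed overflow cannot occur.

-1088; no overflow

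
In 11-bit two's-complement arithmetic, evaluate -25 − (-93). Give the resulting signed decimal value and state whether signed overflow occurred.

68; no overflow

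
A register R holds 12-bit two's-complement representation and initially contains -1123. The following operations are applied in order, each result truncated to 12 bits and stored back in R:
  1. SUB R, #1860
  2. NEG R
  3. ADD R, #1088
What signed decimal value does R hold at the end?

Start: R = -1123 = 101110011101.
R = -1123 − 1860 = -2983; wraps to 1113 = 010001011001
R = −(1113) = -1113 = 101110100111
R = -1113 + 1088 = -25 = 111111100111

-25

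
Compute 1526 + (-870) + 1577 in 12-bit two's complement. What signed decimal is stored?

-1863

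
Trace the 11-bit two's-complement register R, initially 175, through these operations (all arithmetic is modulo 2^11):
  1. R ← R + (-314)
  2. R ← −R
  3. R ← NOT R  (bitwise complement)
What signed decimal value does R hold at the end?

-140

Start: R = 175 = 00010101111.
R = 175 + (-314) = -139 = 11101110101
R = −(-139) = 139 = 00010001011
R = NOT 00010001011 = 11101110100 = -140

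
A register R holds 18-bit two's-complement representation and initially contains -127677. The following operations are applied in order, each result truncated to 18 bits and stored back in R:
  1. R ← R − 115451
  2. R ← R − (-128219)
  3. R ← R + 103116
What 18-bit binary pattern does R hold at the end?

Start: R = -127677 = 100000110101000011.
R = -127677 − 115451 = -243128; wraps to 19016 = 000100101001001000
R = 19016 − (-128219) = 147235; wraps to -114909 = 100011111100100011
R = -114909 + 103116 = -11793 = 111101000111101111

111101000111101111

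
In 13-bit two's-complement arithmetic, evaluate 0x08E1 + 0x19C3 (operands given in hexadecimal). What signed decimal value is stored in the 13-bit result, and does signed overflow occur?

676; no overflow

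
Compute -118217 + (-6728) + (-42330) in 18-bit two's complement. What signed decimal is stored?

94869

-118217 + (-6728) = -124945 (100001011111101111)
-124945 + (-42330) = -167275 → wraps to 94869 (010111001010010101)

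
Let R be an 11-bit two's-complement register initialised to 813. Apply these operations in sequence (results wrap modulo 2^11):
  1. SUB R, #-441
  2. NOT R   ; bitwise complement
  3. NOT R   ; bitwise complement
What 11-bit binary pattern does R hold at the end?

Start: R = 813 = 01100101101.
R = 813 − (-441) = 1254; wraps to -794 = 10011100110
R = NOT 10011100110 = 01100011001 = 793
R = NOT 01100011001 = 10011100110 = -794

10011100110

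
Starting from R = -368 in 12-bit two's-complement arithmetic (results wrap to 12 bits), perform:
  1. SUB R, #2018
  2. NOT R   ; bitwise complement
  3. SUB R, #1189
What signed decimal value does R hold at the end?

1196

Start: R = -368 = 111010010000.
R = -368 − 2018 = -2386; wraps to 1710 = 011010101110
R = NOT 011010101110 = 100101010001 = -1711
R = -1711 − 1189 = -2900; wraps to 1196 = 010010101100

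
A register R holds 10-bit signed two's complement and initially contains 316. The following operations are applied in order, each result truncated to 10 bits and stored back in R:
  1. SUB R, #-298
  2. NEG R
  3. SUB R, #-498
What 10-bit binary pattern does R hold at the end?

1110001100

Start: R = 316 = 0100111100.
R = 316 − (-298) = 614; wraps to -410 = 1001100110
R = −(-410) = 410 = 0110011010
R = 410 − (-498) = 908; wraps to -116 = 1110001100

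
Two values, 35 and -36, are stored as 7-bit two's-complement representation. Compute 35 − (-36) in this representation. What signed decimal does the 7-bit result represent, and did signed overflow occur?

-57; overflow

35 → 0100011
-36 → 1011100
Subtract via negate-and-add: invert 1011100 + 1 = 0100100 (i.e. 36).
  0100011
+ 0100100
= 1000111
Result 1000111: MSB = 1 → 71 − 128 = -57.
Both addends (after negating the subtrahend) are non-negative but the stored result is negative: signed overflow. The true value 35 − (-36) = 71 lies outside [-64, 63].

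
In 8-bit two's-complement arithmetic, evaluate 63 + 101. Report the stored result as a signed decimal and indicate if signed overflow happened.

63 → 00111111
101 → 01100101
  00111111
+ 01100101
= 10100100
Result 10100100: MSB = 1 → 164 − 256 = -92.
Both addends are non-negative but the stored result is negative: signed overflow. The true value 63 + 101 = 164 lies outside [-128, 127].

-92; overflow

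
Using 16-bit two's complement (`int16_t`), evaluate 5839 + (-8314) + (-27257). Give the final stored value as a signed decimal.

-29732

5839 + (-8314) = -2475 (1111011001010101)
-2475 + (-27257) = -29732 (1000101111011100)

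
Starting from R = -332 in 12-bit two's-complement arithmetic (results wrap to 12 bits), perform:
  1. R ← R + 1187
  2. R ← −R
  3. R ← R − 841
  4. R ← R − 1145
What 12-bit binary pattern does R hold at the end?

010011100111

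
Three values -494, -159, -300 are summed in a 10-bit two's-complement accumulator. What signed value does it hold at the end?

71

-494 + (-159) = -653 → wraps to 371 (0101110011)
371 + (-300) = 71 (0001000111)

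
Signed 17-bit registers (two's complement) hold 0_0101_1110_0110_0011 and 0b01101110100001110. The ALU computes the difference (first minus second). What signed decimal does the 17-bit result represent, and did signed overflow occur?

-32427; no overflow

0_0101_1110_0110_0011 → 00101111001100011 = 24163 (signed)
0b01101110100001110 → 01101110100001110 = 56590 (signed)
Subtract via negate-and-add: invert 01101110100001110 + 1 = 10010001011110010 (i.e. -56590).
  00101111001100011
+ 10010001011110010
= 11000000101010101
Result 11000000101010101: MSB = 1 → 98645 − 131072 = -32427.
Addends (after negating the subtrahend) have opposite signs, so signed overflow cannot occur.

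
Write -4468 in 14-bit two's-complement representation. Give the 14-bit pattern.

|-4468| = 4468 = 01000101110100 in 14 bits.
Invert the bits: 10111010001011. Add 1: 10111010001100.
Check: 10111010001100 reads as 11916 − 16384 = -4468.

10111010001100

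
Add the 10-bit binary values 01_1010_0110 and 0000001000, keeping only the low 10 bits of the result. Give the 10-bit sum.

  0110100110
+ 0000001000
= 0110101110

0110101110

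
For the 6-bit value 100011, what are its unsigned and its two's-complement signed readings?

unsigned = 35, signed = -29

Unsigned: 100011 = 35.
Signed: MSB=1 → 35 − 64 = -29.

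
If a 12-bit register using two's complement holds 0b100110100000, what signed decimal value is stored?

MSB is 1, so the value is negative.
Unsigned reading: 2464. Subtract 2^12 = 4096: 2464 − 4096 = -1632.

-1632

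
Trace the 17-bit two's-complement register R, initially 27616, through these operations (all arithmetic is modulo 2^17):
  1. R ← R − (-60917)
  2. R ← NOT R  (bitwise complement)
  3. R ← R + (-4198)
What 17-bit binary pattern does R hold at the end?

01001010111000100

Start: R = 27616 = 00110101111100000.
R = 27616 − (-60917) = 88533; wraps to -42539 = 10101100111010101
R = NOT 10101100111010101 = 01010011000101010 = 42538
R = 42538 + (-4198) = 38340 = 01001010111000100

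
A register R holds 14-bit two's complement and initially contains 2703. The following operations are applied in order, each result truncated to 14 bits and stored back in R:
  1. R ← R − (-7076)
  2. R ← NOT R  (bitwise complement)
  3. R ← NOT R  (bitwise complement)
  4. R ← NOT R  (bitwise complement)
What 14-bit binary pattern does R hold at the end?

Start: R = 2703 = 00101010001111.
R = 2703 − (-7076) = 9779; wraps to -6605 = 10011000110011
R = NOT 10011000110011 = 01100111001100 = 6604
R = NOT 01100111001100 = 10011000110011 = -6605
R = NOT 10011000110011 = 01100111001100 = 6604

01100111001100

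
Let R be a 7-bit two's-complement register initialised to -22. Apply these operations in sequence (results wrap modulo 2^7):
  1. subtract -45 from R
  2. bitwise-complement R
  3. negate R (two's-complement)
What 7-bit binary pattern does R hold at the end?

0011000

Start: R = -22 = 1101010.
R = -22 − (-45) = 23 = 0010111
R = NOT 0010111 = 1101000 = -24
R = −(-24) = 24 = 0011000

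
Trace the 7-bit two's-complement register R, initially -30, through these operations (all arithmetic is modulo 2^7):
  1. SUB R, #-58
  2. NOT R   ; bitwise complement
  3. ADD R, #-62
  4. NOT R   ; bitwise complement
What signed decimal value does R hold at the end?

Start: R = -30 = 1100010.
R = -30 − (-58) = 28 = 0011100
R = NOT 0011100 = 1100011 = -29
R = -29 + (-62) = -91; wraps to 37 = 0100101
R = NOT 0100101 = 1011010 = -38

-38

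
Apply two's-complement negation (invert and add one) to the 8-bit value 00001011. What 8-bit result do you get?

11110101

Invert: 11110100. Add 1: 11110101.
Check: 00001011 = 11, 11110101 = -11.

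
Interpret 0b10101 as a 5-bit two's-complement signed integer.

-11

MSB is 1, so the value is negative.
Invert: 01010. Add 1: 01011 = 11. So the value is −11.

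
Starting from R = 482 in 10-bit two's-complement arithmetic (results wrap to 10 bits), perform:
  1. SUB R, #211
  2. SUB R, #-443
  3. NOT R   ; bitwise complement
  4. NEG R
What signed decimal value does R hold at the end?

-309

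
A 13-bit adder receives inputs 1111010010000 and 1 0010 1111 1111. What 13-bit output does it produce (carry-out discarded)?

  1111010010000
+ 1001011111111
= 1000110001111  (discard carry-out 1)

1000110001111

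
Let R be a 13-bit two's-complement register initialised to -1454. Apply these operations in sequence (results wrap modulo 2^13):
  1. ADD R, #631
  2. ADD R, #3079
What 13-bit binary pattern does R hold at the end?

Start: R = -1454 = 1101001010010.
R = -1454 + 631 = -823 = 1110011001001
R = -823 + 3079 = 2256 = 0100011010000

0100011010000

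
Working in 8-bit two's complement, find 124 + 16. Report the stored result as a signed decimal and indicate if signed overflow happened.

-116; overflow

124 → 01111100
16 → 00010000
  01111100
+ 00010000
= 10001100
Result 10001100: MSB = 1 → 140 − 256 = -116.
Both addends are non-negative but the stored result is negative: signed overflow. The true value 124 + 16 = 140 lies outside [-128, 127].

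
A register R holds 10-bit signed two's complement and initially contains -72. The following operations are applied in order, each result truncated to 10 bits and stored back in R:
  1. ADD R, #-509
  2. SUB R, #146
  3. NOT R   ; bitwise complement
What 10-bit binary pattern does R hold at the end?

1011010110

Start: R = -72 = 1110111000.
R = -72 + (-509) = -581; wraps to 443 = 0110111011
R = 443 − 146 = 297 = 0100101001
R = NOT 0100101001 = 1011010110 = -298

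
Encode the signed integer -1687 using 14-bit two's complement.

|-1687| = 1687 = 00011010010111 in 14 bits.
Invert the bits: 11100101101000. Add 1: 11100101101001.

11100101101001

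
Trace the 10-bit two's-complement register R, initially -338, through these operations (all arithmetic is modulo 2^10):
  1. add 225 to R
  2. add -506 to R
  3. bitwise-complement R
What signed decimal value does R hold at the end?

-406

Start: R = -338 = 1010101110.
R = -338 + 225 = -113 = 1110001111
R = -113 + (-506) = -619; wraps to 405 = 0110010101
R = NOT 0110010101 = 1001101010 = -406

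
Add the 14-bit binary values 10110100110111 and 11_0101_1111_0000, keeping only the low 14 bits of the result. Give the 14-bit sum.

10001100100111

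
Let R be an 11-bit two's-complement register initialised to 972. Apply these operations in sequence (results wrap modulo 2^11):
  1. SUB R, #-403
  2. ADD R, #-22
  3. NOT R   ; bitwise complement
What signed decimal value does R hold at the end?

694

Start: R = 972 = 01111001100.
R = 972 − (-403) = 1375; wraps to -673 = 10101011111
R = -673 + (-22) = -695 = 10101001001
R = NOT 10101001001 = 01010110110 = 694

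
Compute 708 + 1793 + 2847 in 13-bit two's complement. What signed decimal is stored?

-2844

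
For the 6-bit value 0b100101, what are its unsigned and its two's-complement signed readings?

Unsigned: 100101 = 37.
Signed: MSB=1 → 37 − 64 = -27.

unsigned = 37, signed = -27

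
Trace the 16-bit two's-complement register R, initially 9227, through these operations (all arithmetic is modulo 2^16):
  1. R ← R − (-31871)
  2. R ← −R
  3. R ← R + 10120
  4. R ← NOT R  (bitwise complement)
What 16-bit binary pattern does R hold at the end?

0111100100000001

Start: R = 9227 = 0010010000001011.
R = 9227 − (-31871) = 41098; wraps to -24438 = 1010000010001010
R = −(-24438) = 24438 = 0101111101110110
R = 24438 + 10120 = 34558; wraps to -30978 = 1000011011111110
R = NOT 1000011011111110 = 0111100100000001 = 30977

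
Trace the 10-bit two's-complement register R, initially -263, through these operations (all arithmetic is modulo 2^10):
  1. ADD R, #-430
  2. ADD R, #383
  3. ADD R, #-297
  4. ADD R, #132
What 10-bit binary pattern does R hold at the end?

Start: R = -263 = 1011111001.
R = -263 + (-430) = -693; wraps to 331 = 0101001011
R = 331 + 383 = 714; wraps to -310 = 1011001010
R = -310 + (-297) = -607; wraps to 417 = 0110100001
R = 417 + 132 = 549; wraps to -475 = 1000100101

1000100101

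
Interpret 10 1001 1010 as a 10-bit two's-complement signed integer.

-358

MSB is 1, so the value is negative.
Invert: 0101100101. Add 1: 0101100110 = 358. So the value is −358.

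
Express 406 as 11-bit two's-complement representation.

406 is non-negative, so write it directly in 11 bits: 00110010110.

00110010110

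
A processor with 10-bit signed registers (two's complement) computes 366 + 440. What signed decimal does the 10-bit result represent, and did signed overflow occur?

366 → 0101101110
440 → 0110111000
  0101101110
+ 0110111000
= 1100100110
Result 1100100110: MSB = 1 → 806 − 1024 = -218.
Both addends are non-negative but the stored result is negative: signed overflow. The true value 366 + 440 = 806 lies outside [-512, 511].

-218; overflow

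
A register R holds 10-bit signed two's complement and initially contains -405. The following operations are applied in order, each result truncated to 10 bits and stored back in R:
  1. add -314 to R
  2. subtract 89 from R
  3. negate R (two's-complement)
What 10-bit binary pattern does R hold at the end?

Start: R = -405 = 1001101011.
R = -405 + (-314) = -719; wraps to 305 = 0100110001
R = 305 − 89 = 216 = 0011011000
R = −(216) = -216 = 1100101000

1100101000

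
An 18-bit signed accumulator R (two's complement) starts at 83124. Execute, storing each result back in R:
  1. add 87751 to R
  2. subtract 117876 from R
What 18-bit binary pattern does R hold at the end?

Start: R = 83124 = 010100010010110100.
R = 83124 + 87751 = 170875; wraps to -91269 = 101001101101111011
R = -91269 − 117876 = -209145; wraps to 52999 = 001100111100000111

001100111100000111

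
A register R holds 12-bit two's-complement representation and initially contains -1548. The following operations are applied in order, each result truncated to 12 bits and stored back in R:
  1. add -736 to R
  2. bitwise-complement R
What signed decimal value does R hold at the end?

Start: R = -1548 = 100111110100.
R = -1548 + (-736) = -2284; wraps to 1812 = 011100010100
R = NOT 011100010100 = 100011101011 = -1813

-1813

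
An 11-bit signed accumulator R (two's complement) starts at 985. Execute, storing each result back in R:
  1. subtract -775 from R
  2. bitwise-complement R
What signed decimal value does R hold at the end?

Start: R = 985 = 01111011001.
R = 985 − (-775) = 1760; wraps to -288 = 11011100000
R = NOT 11011100000 = 00100011111 = 287

287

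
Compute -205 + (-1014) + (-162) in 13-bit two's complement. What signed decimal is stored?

-205 + (-1014) = -1219 (1101100111101)
-1219 + (-162) = -1381 (1101010011011)

-1381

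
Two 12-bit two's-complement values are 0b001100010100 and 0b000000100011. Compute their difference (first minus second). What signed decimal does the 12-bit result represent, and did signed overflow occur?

753; no overflow

0b001100010100 → 001100010100 = 788 (signed)
0b000000100011 → 000000100011 = 35 (signed)
Subtract via negate-and-add: invert 000000100011 + 1 = 111111011101 (i.e. -35).
  001100010100
+ 111111011101
= 001011110001  (discard carry-out 1)
Result 001011110001: MSB = 0 → value 753.
Addends (after negating the subtrahend) have opposite signs, so signed overflow cannot occur.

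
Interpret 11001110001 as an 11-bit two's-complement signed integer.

MSB is 1, so the value is negative.
Invert: 00110001110. Add 1: 00110001111 = 399. So the value is −399.

-399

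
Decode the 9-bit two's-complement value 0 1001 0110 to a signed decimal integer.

150

MSB is 0, so the value is non-negative: 010010110 = 150.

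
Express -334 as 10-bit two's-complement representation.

1010110010

|-334| = 334 = 0101001110 in 10 bits.
Invert the bits: 1010110001. Add 1: 1010110010.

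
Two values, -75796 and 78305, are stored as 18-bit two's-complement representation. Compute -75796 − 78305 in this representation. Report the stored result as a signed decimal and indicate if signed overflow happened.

-75796 → 101101011111101100
78305 → 010011000111100001
Subtract via negate-and-add: invert 010011000111100001 + 1 = 101100111000011111 (i.e. -78305).
  101101011111101100
+ 101100111000011111
= 011010011000001011  (discard carry-out 1)
Result 011010011000001011: MSB = 0 → value 108043.
Both addends (after negating the subtrahend) are negative but the stored result is non-negative: signed overflow. The true value -75796 − 78305 = -154101 lies outside [-131072, 131071].

108043; overflow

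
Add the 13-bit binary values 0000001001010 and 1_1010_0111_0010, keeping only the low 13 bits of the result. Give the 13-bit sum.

1101010111100

  0000001001010
+ 1101001110010
= 1101010111100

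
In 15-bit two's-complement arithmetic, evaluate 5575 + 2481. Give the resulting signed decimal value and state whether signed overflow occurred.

5575 → 001010111000111
2481 → 000100110110001
  001010111000111
+ 000100110110001
= 001111101111000
Result 001111101111000: MSB = 0 → value 8056.
Both addends are non-negative and so is the stored result: no signed overflow.

8056; no overflow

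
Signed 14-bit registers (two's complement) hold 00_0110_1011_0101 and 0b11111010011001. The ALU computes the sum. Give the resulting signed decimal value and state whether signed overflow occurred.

00_0110_1011_0101 → 00011010110101 = 1717 (signed)
0b11111010011001 → 11111010011001 = -359 (signed)
  00011010110101
+ 11111010011001
= 00010101001110  (discard carry-out 1)
Result 00010101001110: MSB = 0 → value 1358.
Addends have opposite signs, so signed overflow cannot occur.

1358; no overflow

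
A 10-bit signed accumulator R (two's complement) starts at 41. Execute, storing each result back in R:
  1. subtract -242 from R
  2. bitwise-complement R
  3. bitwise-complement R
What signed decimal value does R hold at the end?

Start: R = 41 = 0000101001.
R = 41 − (-242) = 283 = 0100011011
R = NOT 0100011011 = 1011100100 = -284
R = NOT 1011100100 = 0100011011 = 283

283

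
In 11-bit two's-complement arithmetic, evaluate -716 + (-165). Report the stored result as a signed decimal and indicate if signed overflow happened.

-716 → 10100110100
-165 → 11101011011
  10100110100
+ 11101011011
= 10010001111  (discard carry-out 1)
Result 10010001111: MSB = 1 → 1167 − 2048 = -881.
Both addends are negative and so is the stored result: no signed overflow.

-881; no overflow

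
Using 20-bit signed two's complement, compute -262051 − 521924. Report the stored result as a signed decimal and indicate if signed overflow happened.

-262051 → 11000000000001011101
521924 → 01111111011011000100
Subtract via negate-and-add: invert 01111111011011000100 + 1 = 10000000100100111100 (i.e. -521924).
  11000000000001011101
+ 10000000100100111100
= 01000000100110011001  (discard carry-out 1)
Result 01000000100110011001: MSB = 0 → value 264601.
Both addends (after negating the subtrahend) are negative but the stored result is non-negative: signed overflow. The true value -262051 − 521924 = -783975 lies outside [-524288, 524287].

264601; overflow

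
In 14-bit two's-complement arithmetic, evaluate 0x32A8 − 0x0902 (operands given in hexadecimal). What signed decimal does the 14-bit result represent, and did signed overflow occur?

-5722; no overflow

0x32A8 = 11001010101000 = -3416 (signed)
0x0902 = 00100100000010 = 2306 (signed)
Subtract via negate-and-add: invert 00100100000010 + 1 = 11011011111110 (i.e. -2306).
  11001010101000
+ 11011011111110
= 10100110100110  (discard carry-out 1)
Result 10100110100110: MSB = 1 → 10662 − 16384 = -5722.
Both addends (after negating the subtrahend) are negative and so is the stored result: no signed overflow.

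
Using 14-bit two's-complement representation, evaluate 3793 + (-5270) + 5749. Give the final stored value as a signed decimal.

4272

3793 + (-5270) = -1477 (11101000111011)
-1477 + 5749 = 4272 (01000010110000)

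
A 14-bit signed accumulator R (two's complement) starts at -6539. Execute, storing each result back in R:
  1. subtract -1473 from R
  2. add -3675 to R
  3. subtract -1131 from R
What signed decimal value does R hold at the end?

Start: R = -6539 = 10011001110101.
R = -6539 − (-1473) = -5066 = 10110000110110
R = -5066 + (-3675) = -8741; wraps to 7643 = 01110111011011
R = 7643 − (-1131) = 8774; wraps to -7610 = 10001001000110

-7610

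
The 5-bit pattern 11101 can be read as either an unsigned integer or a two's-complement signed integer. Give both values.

Unsigned: 11101 = 29.
Signed: MSB=1 → 29 − 32 = -3.

unsigned = 29, signed = -3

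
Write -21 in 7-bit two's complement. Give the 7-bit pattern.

|-21| = 21 = 0010101 in 7 bits.
Invert the bits: 1101010. Add 1: 1101011.
Check: 1101011 reads as 107 − 128 = -21.

1101011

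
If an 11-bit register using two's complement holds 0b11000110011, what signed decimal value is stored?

-461

MSB is 1, so the value is negative.
Invert: 00111001100. Add 1: 00111001101 = 461. So the value is −461.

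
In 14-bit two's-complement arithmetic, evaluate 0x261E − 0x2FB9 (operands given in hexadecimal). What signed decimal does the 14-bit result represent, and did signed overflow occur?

0x261E = 10011000011110 = -6626 (signed)
0x2FB9 = 10111110111001 = -4167 (signed)
Subtract via negate-and-add: invert 10111110111001 + 1 = 01000001000111 (i.e. 4167).
  10011000011110
+ 01000001000111
= 11011001100101
Result 11011001100101: MSB = 1 → 13925 − 16384 = -2459.
Addends (after negating the subtrahend) have opposite signs, so signed overflow cannot occur.

-2459; no overflow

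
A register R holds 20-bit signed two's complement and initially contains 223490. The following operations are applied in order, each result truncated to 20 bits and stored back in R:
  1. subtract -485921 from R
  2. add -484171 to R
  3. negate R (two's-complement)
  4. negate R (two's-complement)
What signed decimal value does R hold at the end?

225240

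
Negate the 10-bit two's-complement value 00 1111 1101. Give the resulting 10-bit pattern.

1100000011

Invert: 1100000010. Add 1: 1100000011.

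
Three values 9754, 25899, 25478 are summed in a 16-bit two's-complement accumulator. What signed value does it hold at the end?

-4405

9754 + 25899 = 35653 → wraps to -29883 (1000101101000101)
-29883 + 25478 = -4405 (1110111011001011)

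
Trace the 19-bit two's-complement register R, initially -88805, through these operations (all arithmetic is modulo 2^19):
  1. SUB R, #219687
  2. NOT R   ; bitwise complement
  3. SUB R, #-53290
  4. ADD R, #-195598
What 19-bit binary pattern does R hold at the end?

0101000100100100111

Start: R = -88805 = 1101010010100011011.
R = -88805 − 219687 = -308492; wraps to 215796 = 0110100101011110100
R = NOT 0110100101011110100 = 1001011010100001011 = -215797
R = -215797 − (-53290) = -162507 = 1011000010100110101
R = -162507 + (-195598) = -358105; wraps to 166183 = 0101000100100100111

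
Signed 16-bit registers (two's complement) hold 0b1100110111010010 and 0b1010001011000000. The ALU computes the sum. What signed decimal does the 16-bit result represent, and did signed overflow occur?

28818; overflow

0b1100110111010010 → 1100110111010010 = -12846 (signed)
0b1010001011000000 → 1010001011000000 = -23872 (signed)
  1100110111010010
+ 1010001011000000
= 0111000010010010  (discard carry-out 1)
Result 0111000010010010: MSB = 0 → value 28818.
Both addends are negative but the stored result is non-negative: signed overflow. The true value -12846 + (-23872) = -36718 lies outside [-32768, 32767].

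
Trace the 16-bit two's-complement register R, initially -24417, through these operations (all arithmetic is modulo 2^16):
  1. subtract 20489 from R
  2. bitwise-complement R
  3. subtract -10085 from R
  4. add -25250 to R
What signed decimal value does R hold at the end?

29740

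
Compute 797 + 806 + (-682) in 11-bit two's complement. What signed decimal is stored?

921

797 + 806 = 1603 → wraps to -445 (11001000011)
-445 + (-682) = -1127 → wraps to 921 (01110011001)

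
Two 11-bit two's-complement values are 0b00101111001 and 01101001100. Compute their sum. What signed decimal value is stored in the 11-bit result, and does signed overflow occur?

0b00101111001 → 00101111001 = 377 (signed)
01101001100 = 844 (signed)
  00101111001
+ 01101001100
= 10011000101
Result 10011000101: MSB = 1 → 1221 − 2048 = -827.
Both addends are non-negative but the stored result is negative: signed overflow. The true value 377 + 844 = 1221 lies outside [-1024, 1023].

-827; overflow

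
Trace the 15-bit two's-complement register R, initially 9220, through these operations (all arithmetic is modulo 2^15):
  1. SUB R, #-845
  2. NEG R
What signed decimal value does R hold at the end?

Start: R = 9220 = 010010000000100.
R = 9220 − (-845) = 10065 = 010011101010001
R = −(10065) = -10065 = 101100010101111

-10065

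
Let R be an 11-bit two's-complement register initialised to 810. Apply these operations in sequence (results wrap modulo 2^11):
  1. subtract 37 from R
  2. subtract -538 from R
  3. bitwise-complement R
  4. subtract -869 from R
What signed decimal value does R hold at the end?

-443

Start: R = 810 = 01100101010.
R = 810 − 37 = 773 = 01100000101
R = 773 − (-538) = 1311; wraps to -737 = 10100011111
R = NOT 10100011111 = 01011100000 = 736
R = 736 − (-869) = 1605; wraps to -443 = 11001000101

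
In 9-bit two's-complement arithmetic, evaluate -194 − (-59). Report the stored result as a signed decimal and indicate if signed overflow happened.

-194 → 100111110
-59 → 111000101
Subtract via negate-and-add: invert 111000101 + 1 = 000111011 (i.e. 59).
  100111110
+ 000111011
= 101111001
Result 101111001: MSB = 1 → 377 − 512 = -135.
Addends (after negating the subtrahend) have opposite signs, so signed overflow cannot occur.

-135; no overflow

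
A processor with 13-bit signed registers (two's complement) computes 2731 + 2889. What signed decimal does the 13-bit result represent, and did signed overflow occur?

-2572; overflow

2731 → 0101010101011
2889 → 0101101001001
  0101010101011
+ 0101101001001
= 1010111110100
Result 1010111110100: MSB = 1 → 5620 − 8192 = -2572.
Both addends are non-negative but the stored result is negative: signed overflow. The true value 2731 + 2889 = 5620 lies outside [-4096, 4095].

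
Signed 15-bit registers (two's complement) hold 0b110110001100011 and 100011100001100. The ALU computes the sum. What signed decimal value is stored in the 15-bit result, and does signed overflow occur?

0b110110001100011 → 110110001100011 = -5021 (signed)
100011100001100 = -14580 (signed)
  110110001100011
+ 100011100001100
= 011001101101111  (discard carry-out 1)
Result 011001101101111: MSB = 0 → value 13167.
Both addends are negative but the stored result is non-negative: signed overflow. The true value -5021 + (-14580) = -19601 lies outside [-16384, 16383].

13167; overflow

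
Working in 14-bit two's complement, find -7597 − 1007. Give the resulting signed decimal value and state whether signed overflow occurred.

7780; overflow

-7597 → 10001001010011
1007 → 00001111101111
Subtract via negate-and-add: invert 00001111101111 + 1 = 11110000010001 (i.e. -1007).
  10001001010011
+ 11110000010001
= 01111001100100  (discard carry-out 1)
Result 01111001100100: MSB = 0 → value 7780.
Both addends (after negating the subtrahend) are negative but the stored result is non-negative: signed overflow. The true value -7597 − 1007 = -8604 lies outside [-8192, 8191].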